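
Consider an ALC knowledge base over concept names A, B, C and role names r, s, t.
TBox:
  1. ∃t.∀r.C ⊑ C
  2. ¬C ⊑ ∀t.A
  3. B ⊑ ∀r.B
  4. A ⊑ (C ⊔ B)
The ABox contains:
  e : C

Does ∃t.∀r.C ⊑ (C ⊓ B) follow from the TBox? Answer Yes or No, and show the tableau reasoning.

No

1. ∃t.∀r.C ⊑ (C ⊓ B)  ⇔  (∃t.∀r.C ⊓ (¬C ⊔ ¬B)) unsat w.r.t. T
   apply at x₀: ∃t.∀r.C⊑C
   open: L(x₀) ⊇ {C, ¬A, ¬B, ∃t.∀r.C} (+ ∃-successors)
2. Hence ∃t.∀r.C ⊑ (C ⊓ B): not entailed.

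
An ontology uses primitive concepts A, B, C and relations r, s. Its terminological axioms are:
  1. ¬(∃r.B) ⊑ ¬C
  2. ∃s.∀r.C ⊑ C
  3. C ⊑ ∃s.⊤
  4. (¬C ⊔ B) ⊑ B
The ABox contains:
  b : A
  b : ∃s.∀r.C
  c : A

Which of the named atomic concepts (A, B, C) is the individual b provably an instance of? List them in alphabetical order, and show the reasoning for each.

1. b : A?  L(b) = {A, ∃s.∀r.C} ∪ {¬A}
   clash {A, ¬A} at b — b ∈ A
2. b : B?  L(b) = {A, ∃s.∀r.C} ∪ {¬B}
   apply at b: ∃s.∀r.C⊑C
   open: L(b) ⊇ {A, C, ¬B, ∃r.B, ∃s.∀r.C, …} (+ ∃-successors) — b ∉ B possible
3. b : C?  L(b) = {A, ∃s.∀r.C} ∪ {¬C}
   clash {C, ¬C} at b — b ∈ C
4. Entailed for b: {A, C}

{A, C}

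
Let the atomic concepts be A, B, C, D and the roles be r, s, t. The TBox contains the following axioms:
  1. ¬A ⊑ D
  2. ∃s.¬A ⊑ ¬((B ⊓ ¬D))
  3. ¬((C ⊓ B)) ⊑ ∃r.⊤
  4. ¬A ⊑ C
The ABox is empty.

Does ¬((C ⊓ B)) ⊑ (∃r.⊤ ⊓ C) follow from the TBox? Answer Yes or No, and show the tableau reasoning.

1. ¬((C ⊓ B)) ⊑ (∃r.⊤ ⊓ C)  ⇔  ((¬C ⊔ ¬B) ⊓ (∀r.⊥ ⊔ ¬C)) unsat w.r.t. T
   apply at x₀: ¬((C ⊓ B))⊑∃r.⊤
   open: L(x₀) ⊇ {A, ¬C, ∀s.A, ∃r.⊤} (+ ∃-successors)
2. Hence ¬((C ⊓ B)) ⊑ (∃r.⊤ ⊓ C): not entailed.

No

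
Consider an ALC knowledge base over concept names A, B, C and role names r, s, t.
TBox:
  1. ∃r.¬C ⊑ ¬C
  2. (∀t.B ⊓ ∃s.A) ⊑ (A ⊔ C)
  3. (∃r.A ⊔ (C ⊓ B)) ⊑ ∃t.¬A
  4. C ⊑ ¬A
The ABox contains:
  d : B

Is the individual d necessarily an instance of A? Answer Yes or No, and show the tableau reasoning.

1. d : A?  L(d) = {B} ∪ {¬A}
   open: L(d) ⊇ {B, ¬A, ¬C, ∀r.C, ∀r.¬A, …} (+ ∃-successors) — d ∉ A possible
2. Hence d : A: not entailed.

No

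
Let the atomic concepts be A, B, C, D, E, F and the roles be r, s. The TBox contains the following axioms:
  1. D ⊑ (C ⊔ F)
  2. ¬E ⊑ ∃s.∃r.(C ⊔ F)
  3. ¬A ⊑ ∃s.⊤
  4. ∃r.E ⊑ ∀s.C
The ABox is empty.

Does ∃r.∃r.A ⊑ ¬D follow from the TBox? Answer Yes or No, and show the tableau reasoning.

1. ∃r.∃r.A ⊑ ¬D  ⇔  (∃r.∃r.A ⊓ D) unsat w.r.t. T
   apply at x₀: D⊑(C ⊔ F)
   open: L(x₀) ⊇ {A, C, D, E, ∀r.¬E, …} (+ ∃-successors)
2. Hence ∃r.∃r.A ⊑ ¬D: not entailed.

No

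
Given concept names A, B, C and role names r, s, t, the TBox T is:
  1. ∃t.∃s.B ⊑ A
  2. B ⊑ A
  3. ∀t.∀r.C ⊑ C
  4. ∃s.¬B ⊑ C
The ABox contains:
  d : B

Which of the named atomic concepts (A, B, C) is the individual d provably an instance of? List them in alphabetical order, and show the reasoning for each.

1. d : A?  L(d) = {B} ∪ {¬A}
   clash {A, ¬A} at d — d ∈ A
2. d : B?  L(d) = {B} ∪ {¬B}
   clash {B, ¬B} at d — d ∈ B
3. d : C?  L(d) = {B} ∪ {¬C}
   apply at d: B⊑A
   open: L(d) ⊇ {A, B, ¬C, ∀s.B, ∃t.∃r.¬C} (+ ∃-successors) — d ∉ C possible
4. Entailed for d: {A, B}

{A, B}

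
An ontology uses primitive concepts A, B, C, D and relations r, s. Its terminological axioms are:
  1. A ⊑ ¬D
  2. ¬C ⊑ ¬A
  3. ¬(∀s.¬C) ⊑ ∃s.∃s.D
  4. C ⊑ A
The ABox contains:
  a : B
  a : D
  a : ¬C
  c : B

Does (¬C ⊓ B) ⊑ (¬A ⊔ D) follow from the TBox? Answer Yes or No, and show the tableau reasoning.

1. (¬C ⊓ B) ⊑ (¬A ⊔ D)  ⇔  ((¬C ⊓ B) ⊓ (A ⊓ ¬D)) unsat w.r.t. T
   all branches close; clash {A, ¬A} at x₀
2. Hence (¬C ⊓ B) ⊑ (¬A ⊔ D): entailed.

Yes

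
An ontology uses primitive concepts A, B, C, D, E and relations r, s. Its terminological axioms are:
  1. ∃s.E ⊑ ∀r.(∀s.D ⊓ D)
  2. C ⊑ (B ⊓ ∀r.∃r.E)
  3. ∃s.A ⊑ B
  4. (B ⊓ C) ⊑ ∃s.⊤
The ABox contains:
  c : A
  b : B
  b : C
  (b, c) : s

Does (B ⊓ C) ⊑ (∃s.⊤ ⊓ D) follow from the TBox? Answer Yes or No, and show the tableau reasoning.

1. (B ⊓ C) ⊑ (∃s.⊤ ⊓ D)  ⇔  ((B ⊓ C) ⊓ (∀s.⊥ ⊔ ¬D)) unsat w.r.t. T
   apply at x₀: C⊑(B ⊓ ∀r.∃r.E); (B ⊓ C)⊑∃s.⊤
   open: L(x₀) ⊇ {B, C, ¬D, ∀r.∃r.E, ∀s.¬E, …} (+ ∃-successors)
2. Hence (B ⊓ C) ⊑ (∃s.⊤ ⊓ D): not entailed.

No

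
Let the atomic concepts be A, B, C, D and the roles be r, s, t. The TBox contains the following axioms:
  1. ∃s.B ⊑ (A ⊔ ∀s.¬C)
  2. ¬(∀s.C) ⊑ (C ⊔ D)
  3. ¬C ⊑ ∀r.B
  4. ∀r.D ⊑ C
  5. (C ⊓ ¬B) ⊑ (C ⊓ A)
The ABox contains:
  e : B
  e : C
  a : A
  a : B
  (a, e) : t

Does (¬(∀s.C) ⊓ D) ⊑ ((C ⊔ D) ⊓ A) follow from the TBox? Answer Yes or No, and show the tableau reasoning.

1. (¬(∀s.C) ⊓ D) ⊑ ((C ⊔ D) ⊓ A)  ⇔  ((∃s.¬C ⊓ D) ⊓ ((¬C ⊓ ¬D) ⊔ ¬A)) unsat w.r.t. T
   apply at x₀: ¬(∀s.C)⊑(C ⊔ D)
   open: L(x₀) ⊇ {B, C, D, ¬A, ∀s.¬B, …} (+ ∃-successors)
2. Hence (¬(∀s.C) ⊓ D) ⊑ ((C ⊔ D) ⊓ A): not entailed.

No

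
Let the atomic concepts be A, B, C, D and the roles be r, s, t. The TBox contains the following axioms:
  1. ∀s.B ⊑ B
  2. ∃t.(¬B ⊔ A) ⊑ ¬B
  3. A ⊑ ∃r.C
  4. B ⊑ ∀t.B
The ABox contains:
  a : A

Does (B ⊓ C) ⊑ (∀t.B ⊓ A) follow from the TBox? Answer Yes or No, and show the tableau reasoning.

No

1. (B ⊓ C) ⊑ (∀t.B ⊓ A)  ⇔  ((B ⊓ C) ⊓ (∃t.¬B ⊔ ¬A)) unsat w.r.t. T
   apply at x₀: B⊑∀t.B
   open: L(x₀) ⊇ {B, C, ¬A, ∀t.(B ⊓ ¬A), ∀t.B}
2. Hence (B ⊓ C) ⊑ (∀t.B ⊓ A): not entailed.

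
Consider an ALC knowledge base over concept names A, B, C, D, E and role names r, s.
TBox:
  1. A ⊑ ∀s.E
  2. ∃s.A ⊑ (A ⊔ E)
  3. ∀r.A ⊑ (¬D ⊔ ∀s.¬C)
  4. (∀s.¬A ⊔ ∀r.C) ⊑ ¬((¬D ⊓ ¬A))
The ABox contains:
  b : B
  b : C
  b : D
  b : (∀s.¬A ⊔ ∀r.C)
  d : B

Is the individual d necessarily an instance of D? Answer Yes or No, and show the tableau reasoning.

No

1. d : D?  L(d) = {B} ∪ {¬D}
   open: L(d) ⊇ {B, E, ¬A, ¬D, ∃r.¬A, …} (+ ∃-successors) — d ∉ D possible
2. Hence d : D: not entailed.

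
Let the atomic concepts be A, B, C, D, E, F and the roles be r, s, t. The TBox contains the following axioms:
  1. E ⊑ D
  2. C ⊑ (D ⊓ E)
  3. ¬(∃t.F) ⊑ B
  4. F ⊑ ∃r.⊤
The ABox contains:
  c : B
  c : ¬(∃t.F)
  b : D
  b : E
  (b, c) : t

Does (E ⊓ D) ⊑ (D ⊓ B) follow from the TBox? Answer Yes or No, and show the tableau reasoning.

1. (E ⊓ D) ⊑ (D ⊓ B)  ⇔  ((E ⊓ D) ⊓ (¬D ⊔ ¬B)) unsat w.r.t. T
   open: L(x₀) ⊇ {D, E, ¬B, ¬C, ¬F, …} (+ ∃-successors)
2. Hence (E ⊓ D) ⊑ (D ⊓ B): not entailed.

No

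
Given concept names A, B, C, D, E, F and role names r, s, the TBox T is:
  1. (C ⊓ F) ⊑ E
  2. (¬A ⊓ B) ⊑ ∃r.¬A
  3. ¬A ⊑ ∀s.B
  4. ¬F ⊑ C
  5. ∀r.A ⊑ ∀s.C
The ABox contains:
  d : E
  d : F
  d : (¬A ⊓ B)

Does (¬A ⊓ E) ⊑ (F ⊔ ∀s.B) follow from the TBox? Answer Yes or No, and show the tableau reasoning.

Yes

1. (¬A ⊓ E) ⊑ (F ⊔ ∀s.B)  ⇔  ((¬A ⊓ E) ⊓ (¬F ⊓ ∃s.¬B)) unsat w.r.t. T
   all branches close; clash {B, ¬B} at an ∃-successor
2. Hence (¬A ⊓ E) ⊑ (F ⊔ ∀s.B): entailed.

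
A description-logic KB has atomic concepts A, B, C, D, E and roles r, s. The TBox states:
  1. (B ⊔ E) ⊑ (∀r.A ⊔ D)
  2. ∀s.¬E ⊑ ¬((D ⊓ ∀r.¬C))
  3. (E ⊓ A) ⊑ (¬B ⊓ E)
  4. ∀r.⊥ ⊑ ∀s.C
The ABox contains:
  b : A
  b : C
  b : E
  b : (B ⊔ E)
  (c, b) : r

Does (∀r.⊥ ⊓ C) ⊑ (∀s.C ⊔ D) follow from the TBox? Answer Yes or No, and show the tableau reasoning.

1. (∀r.⊥ ⊓ C) ⊑ (∀s.C ⊔ D)  ⇔  ((∀r.⊥ ⊓ C) ⊓ (∃s.¬C ⊓ ¬D)) unsat w.r.t. T
   all branches close; clash {D, ¬D} at x₀
2. Hence (∀r.⊥ ⊓ C) ⊑ (∀s.C ⊔ D): entailed.

Yes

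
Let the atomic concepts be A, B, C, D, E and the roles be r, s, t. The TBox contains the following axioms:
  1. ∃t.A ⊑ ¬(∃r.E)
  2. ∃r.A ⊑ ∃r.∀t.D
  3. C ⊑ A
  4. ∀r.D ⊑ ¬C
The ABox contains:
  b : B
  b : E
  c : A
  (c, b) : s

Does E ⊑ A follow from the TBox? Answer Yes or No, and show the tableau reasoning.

No

1. E ⊑ A  ⇔  (E ⊓ ¬A) unsat w.r.t. T
   open: L(x₀) ⊇ {E, ¬A, ¬C, ∀r.¬A, ∀t.¬A}
2. Hence E ⊑ A: not entailed.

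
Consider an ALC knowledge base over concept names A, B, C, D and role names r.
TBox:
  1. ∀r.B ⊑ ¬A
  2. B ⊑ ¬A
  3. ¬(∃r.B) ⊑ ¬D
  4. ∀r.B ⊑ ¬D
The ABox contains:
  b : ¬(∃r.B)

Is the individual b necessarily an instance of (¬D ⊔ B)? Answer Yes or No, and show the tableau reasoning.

1. b : (¬D ⊔ B)?  L(b) = {¬(∃r.B)} ∪ {(D ⊓ ¬B)}
   clash {D, ¬D} at b — b ∈ (¬D ⊔ B)
2. Hence b : (¬D ⊔ B): entailed.

Yes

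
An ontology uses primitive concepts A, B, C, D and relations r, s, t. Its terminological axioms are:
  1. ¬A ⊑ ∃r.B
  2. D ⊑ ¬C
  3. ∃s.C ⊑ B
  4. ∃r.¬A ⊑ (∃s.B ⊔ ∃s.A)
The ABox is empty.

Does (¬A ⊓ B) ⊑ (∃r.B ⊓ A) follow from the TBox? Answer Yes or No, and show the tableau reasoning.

1. (¬A ⊓ B) ⊑ (∃r.B ⊓ A)  ⇔  ((¬A ⊓ B) ⊓ (∀r.¬B ⊔ ¬A)) unsat w.r.t. T
   apply at x₀: ¬A⊑∃r.B
   open: L(x₀) ⊇ {B, ¬A, ¬D, ∀r.A, ∃r.B} (+ ∃-successors)
2. Hence (¬A ⊓ B) ⊑ (∃r.B ⊓ A): not entailed.

No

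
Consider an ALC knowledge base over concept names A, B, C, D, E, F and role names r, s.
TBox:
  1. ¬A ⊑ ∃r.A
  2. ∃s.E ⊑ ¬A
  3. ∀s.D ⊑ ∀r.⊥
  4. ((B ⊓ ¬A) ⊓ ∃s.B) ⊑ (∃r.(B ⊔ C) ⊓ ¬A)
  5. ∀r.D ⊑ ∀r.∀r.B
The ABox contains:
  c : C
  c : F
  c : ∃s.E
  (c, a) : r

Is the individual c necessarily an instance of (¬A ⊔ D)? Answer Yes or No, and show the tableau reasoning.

1. c : (¬A ⊔ D)?  L(c) = {C, F, ∃s.E} ∪ {(A ⊓ ¬D)}
   clash {A, ¬A} at c — c ∈ (¬A ⊔ D)
2. Hence c : (¬A ⊔ D): entailed.

Yes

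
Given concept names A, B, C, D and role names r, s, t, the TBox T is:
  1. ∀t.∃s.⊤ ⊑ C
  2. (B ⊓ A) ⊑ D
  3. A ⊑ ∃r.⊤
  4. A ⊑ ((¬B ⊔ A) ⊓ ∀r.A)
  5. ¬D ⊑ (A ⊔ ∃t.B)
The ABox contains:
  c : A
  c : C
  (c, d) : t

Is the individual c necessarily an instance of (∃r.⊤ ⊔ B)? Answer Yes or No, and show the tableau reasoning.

1. c : (∃r.⊤ ⊔ B)?  L(c) = {A, C} ∪ {(∀r.⊥ ⊓ ¬B)}
   clash ⊥ at an ∃-successor — c ∈ (∃r.⊤ ⊔ B)
2. Hence c : (∃r.⊤ ⊔ B): entailed.

Yes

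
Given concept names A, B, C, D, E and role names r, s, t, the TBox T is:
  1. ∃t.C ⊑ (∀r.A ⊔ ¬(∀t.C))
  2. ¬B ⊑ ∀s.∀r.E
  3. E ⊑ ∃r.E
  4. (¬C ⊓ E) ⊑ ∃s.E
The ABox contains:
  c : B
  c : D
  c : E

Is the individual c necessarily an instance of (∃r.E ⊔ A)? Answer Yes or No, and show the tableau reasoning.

Yes

1. c : (∃r.E ⊔ A)?  L(c) = {B, D, E} ∪ {(∀r.¬E ⊓ ¬A)}
   clash {E, ¬E} at an ∃-successor — c ∈ (∃r.E ⊔ A)
2. Hence c : (∃r.E ⊔ A): entailed.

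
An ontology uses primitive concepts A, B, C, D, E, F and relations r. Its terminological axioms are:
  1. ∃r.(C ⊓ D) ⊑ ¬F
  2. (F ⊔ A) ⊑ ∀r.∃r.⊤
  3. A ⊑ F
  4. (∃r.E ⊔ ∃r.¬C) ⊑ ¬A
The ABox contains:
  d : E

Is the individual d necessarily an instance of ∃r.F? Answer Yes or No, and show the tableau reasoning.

No

1. d : ∃r.F?  L(d) = {E} ∪ {∀r.¬F}
   open: L(d) ⊇ {E, ¬A, ¬F, ∀r.¬F} — d ∉ ∃r.F possible
2. Hence d : ∃r.F: not entailed.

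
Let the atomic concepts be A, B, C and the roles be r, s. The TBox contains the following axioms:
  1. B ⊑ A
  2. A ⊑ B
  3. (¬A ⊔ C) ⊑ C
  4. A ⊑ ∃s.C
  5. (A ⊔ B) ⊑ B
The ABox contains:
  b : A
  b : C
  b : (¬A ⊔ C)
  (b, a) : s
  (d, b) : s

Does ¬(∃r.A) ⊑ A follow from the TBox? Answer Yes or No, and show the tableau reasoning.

No

1. ¬(∃r.A) ⊑ A  ⇔  (∀r.¬A ⊓ ¬A) unsat w.r.t. T
   open: L(x₀) ⊇ {C, ¬A, ¬B, ∀r.¬A}
2. Hence ¬(∃r.A) ⊑ A: not entailed.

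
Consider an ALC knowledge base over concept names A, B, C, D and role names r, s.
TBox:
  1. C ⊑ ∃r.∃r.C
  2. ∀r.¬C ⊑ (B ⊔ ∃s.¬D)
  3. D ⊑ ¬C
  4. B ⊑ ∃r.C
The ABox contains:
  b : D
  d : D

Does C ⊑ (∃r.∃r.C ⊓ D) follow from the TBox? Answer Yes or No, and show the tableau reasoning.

1. C ⊑ (∃r.∃r.C ⊓ D)  ⇔  (C ⊓ (∀r.∀r.¬C ⊔ ¬D)) unsat w.r.t. T
   apply at x₀: C⊑∃r.∃r.C
   open: L(x₀) ⊇ {C, ¬B, ¬D, ∃r.C, ∃r.∃r.C} (+ ∃-successors)
2. Hence C ⊑ (∃r.∃r.C ⊓ D): not entailed.

No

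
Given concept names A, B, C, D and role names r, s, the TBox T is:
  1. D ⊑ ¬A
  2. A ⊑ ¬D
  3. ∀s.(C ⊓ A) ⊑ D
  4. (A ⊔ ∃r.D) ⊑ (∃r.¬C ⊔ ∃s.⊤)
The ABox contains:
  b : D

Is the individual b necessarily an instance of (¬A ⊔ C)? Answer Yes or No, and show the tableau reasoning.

Yes

1. b : (¬A ⊔ C)?  L(b) = {D} ∪ {(A ⊓ ¬C)}
   clash {D, ¬D} at b — b ∈ (¬A ⊔ C)
2. Hence b : (¬A ⊔ C): entailed.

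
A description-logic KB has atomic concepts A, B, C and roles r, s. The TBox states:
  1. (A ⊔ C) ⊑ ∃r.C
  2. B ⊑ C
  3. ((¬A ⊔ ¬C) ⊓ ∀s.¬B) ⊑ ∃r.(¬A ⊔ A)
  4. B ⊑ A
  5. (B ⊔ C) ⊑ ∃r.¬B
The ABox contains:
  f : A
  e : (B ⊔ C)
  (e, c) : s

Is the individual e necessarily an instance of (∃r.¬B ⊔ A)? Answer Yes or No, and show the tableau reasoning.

1. e : (∃r.¬B ⊔ A)?  L(e) = {(B ⊔ C)} ∪ {(∀r.B ⊓ ¬A)}
   clash {A, ¬A} at e — e ∈ (∃r.¬B ⊔ A)
2. Hence e : (∃r.¬B ⊔ A): entailed.

Yes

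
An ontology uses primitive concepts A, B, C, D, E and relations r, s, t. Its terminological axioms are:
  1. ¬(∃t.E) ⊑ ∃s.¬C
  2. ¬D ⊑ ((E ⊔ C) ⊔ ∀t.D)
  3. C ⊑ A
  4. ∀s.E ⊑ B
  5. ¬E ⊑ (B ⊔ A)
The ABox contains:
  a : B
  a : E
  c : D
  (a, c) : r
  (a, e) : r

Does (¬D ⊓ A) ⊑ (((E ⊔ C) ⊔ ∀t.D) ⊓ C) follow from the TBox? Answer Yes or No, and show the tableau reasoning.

No

1. (¬D ⊓ A) ⊑ (((E ⊔ C) ⊔ ∀t.D) ⊓ C)  ⇔  ((¬D ⊓ A) ⊓ (((¬E ⊓ ¬C) ⊓ ∃t.¬D) ⊔ ¬C)) unsat w.r.t. T
   apply at x₀: ¬D⊑((E ⊔ C) ⊔ ∀t.D)
   open: L(x₀) ⊇ {A, E, ¬C, ¬D, ∃s.¬E, …} (+ ∃-successors)
2. Hence (¬D ⊓ A) ⊑ (((E ⊔ C) ⊔ ∀t.D) ⊓ C): not entailed.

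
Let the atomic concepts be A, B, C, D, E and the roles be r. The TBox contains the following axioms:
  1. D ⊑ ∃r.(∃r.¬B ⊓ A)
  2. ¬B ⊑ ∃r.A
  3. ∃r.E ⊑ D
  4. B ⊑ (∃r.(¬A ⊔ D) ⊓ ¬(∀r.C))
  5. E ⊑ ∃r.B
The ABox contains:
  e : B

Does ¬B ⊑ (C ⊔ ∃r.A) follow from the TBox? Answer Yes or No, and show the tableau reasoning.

1. ¬B ⊑ (C ⊔ ∃r.A)  ⇔  (¬B ⊓ (¬C ⊓ ∀r.¬A)) unsat w.r.t. T
   all branches close; clash {A, ¬A} at an ∃-successor
2. Hence ¬B ⊑ (C ⊔ ∃r.A): entailed.

Yes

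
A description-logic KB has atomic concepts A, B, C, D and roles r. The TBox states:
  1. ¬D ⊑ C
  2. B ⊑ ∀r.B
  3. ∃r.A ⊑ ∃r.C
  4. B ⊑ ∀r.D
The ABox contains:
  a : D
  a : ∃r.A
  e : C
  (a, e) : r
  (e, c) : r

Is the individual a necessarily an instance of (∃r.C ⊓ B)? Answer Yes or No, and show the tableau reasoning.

No

1. a : (∃r.C ⊓ B)?  L(a) = {D, ∃r.A} ∪ {(∀r.¬C ⊔ ¬B)}
   apply at a: ∃r.A⊑∃r.C
   open: L(a) ⊇ {D, ¬B, ∃r.A, ∃r.C} (+ ∃-successors) — a ∉ (∃r.C ⊓ B) possible
2. Hence a : (∃r.C ⊓ B): not entailed.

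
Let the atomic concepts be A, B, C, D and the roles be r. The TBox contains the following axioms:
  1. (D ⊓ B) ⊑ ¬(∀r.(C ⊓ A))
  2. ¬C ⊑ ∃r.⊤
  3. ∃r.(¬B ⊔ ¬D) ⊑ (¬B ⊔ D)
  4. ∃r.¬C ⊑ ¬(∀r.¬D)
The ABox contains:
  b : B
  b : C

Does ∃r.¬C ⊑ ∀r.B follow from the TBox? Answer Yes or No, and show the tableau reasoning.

No

1. ∃r.¬C ⊑ ∀r.B  ⇔  (∃r.¬C ⊓ ∃r.¬B) unsat w.r.t. T
   apply at x₀: ∃r.¬C⊑¬(∀r.¬D)
   open: L(x₀) ⊇ {C, ¬B, ∃r.D, ∃r.¬B, ∃r.¬C} (+ ∃-successors)
2. Hence ∃r.¬C ⊑ ∀r.B: not entailed.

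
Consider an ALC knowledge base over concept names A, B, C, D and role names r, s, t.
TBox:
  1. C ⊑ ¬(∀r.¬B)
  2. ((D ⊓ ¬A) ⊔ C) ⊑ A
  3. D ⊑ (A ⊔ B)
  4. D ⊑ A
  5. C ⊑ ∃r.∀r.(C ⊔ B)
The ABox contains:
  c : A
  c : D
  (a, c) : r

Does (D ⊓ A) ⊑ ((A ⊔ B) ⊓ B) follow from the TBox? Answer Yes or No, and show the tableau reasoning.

1. (D ⊓ A) ⊑ ((A ⊔ B) ⊓ B)  ⇔  ((D ⊓ A) ⊓ ((¬A ⊓ ¬B) ⊔ ¬B)) unsat w.r.t. T
   apply at x₀: D⊑(A ⊔ B)
   open: L(x₀) ⊇ {A, D, ¬B, ¬C}
2. Hence (D ⊓ A) ⊑ ((A ⊔ B) ⊓ B): not entailed.

No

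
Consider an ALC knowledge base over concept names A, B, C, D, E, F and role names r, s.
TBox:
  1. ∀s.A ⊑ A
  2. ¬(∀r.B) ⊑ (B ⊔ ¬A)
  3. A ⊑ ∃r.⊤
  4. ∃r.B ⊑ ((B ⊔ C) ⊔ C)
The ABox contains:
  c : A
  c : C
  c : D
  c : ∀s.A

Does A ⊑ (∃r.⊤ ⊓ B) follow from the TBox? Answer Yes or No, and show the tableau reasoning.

No

1. A ⊑ (∃r.⊤ ⊓ B)  ⇔  (A ⊓ (∀r.⊥ ⊔ ¬B)) unsat w.r.t. T
   apply at x₀: A⊑∃r.⊤
   open: L(x₀) ⊇ {A, C, ¬B, ∀r.B, ∃r.⊤} (+ ∃-successors)
2. Hence A ⊑ (∃r.⊤ ⊓ B): not entailed.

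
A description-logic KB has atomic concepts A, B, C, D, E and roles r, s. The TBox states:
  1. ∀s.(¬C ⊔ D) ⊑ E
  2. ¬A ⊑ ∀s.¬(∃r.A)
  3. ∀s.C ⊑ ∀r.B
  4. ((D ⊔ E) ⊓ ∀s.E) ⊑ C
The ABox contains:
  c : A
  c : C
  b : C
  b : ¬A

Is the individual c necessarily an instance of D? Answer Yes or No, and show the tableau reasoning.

1. c : D?  L(c) = {A, C} ∪ {¬D}
   open: L(c) ⊇ {A, C, ¬D, ∃s.(C ⊓ ¬D), ∃s.¬C} (+ ∃-successors) — c ∉ D possible
2. Hence c : D: not entailed.

No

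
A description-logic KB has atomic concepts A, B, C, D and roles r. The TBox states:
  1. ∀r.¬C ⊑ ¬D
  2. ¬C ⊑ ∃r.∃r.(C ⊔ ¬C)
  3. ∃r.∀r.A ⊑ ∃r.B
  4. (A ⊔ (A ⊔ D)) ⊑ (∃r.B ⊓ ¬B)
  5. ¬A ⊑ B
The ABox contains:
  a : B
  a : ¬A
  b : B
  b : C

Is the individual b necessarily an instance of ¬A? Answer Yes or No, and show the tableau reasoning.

1. b : ¬A?  L(b) = {B, C} ∪ {A}
   clash {B, ¬B} at b — b ∈ ¬A
2. Hence b : ¬A: entailed.

Yes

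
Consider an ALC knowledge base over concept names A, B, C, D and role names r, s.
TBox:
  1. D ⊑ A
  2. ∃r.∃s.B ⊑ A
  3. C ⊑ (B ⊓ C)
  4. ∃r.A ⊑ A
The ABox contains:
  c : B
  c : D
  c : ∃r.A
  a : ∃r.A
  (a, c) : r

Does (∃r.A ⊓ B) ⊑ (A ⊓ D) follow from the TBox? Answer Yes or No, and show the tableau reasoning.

No

1. (∃r.A ⊓ B) ⊑ (A ⊓ D)  ⇔  ((∃r.A ⊓ B) ⊓ (¬A ⊔ ¬D)) unsat w.r.t. T
   apply at x₀: ∃r.A⊑A
   open: L(x₀) ⊇ {A, B, ¬C, ¬D, ∃r.A} (+ ∃-successors)
2. Hence (∃r.A ⊓ B) ⊑ (A ⊓ D): not entailed.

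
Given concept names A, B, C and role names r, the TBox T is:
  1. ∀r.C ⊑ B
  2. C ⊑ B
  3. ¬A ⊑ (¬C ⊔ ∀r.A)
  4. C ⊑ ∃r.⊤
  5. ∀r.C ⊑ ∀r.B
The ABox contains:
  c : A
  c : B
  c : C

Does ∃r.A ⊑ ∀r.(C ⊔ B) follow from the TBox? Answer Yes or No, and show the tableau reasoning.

No

1. ∃r.A ⊑ ∀r.(C ⊔ B)  ⇔  (∃r.A ⊓ ∃r.(¬C ⊓ ¬B)) unsat w.r.t. T
   open: L(x₀) ⊇ {A, ¬C, ∃r.(¬C ⊓ ¬B), ∃r.A, ∃r.¬C} (+ ∃-successors)
2. Hence ∃r.A ⊑ ∀r.(C ⊔ B): not entailed.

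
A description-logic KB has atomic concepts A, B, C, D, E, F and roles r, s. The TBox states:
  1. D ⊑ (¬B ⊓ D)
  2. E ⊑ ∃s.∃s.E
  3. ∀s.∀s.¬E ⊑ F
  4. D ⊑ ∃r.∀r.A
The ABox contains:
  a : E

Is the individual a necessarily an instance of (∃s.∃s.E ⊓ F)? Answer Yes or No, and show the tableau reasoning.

No

1. a : (∃s.∃s.E ⊓ F)?  L(a) = {E} ∪ {(∀s.∀s.¬E ⊔ ¬F)}
   apply at a: E⊑∃s.∃s.E
   open: L(a) ⊇ {E, ¬D, ¬F, ∃s.∃s.E} (+ ∃-successors) — a ∉ (∃s.∃s.E ⊓ F) possible
2. Hence a : (∃s.∃s.E ⊓ F): not entailed.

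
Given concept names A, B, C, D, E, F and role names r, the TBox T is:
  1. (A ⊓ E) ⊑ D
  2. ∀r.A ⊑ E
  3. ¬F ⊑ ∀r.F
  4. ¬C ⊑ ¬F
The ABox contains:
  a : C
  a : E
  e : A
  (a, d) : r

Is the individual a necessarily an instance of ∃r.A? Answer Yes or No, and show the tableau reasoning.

1. a : ∃r.A?  L(a) = {C, E} ∪ {∀r.¬A}
   open: L(a) ⊇ {C, E, F, ¬A, ∀r.¬A} — a ∉ ∃r.A possible
2. Hence a : ∃r.A: not entailed.

No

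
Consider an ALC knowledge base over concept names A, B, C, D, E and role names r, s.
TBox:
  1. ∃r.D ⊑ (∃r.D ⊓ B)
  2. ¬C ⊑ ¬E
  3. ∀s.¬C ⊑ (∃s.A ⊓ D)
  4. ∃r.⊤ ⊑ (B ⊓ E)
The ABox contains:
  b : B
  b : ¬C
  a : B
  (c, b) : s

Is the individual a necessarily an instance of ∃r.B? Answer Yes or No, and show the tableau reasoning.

No

1. a : ∃r.B?  L(a) = {B} ∪ {∀r.¬B}
   open: L(a) ⊇ {B, C, ∀r.¬B, ∀r.¬D, ∀r.⊥, …} (+ ∃-successors) — a ∉ ∃r.B possible
2. Hence a : ∃r.B: not entailed.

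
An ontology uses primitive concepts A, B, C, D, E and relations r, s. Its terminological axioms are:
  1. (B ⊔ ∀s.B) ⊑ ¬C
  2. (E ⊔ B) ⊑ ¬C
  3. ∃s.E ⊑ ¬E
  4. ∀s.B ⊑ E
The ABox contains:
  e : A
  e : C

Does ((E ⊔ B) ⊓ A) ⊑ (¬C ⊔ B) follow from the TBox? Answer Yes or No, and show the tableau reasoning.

1. ((E ⊔ B) ⊓ A) ⊑ (¬C ⊔ B)  ⇔  (((E ⊔ B) ⊓ A) ⊓ (C ⊓ ¬B)) unsat w.r.t. T
   all branches close; clash {B, ¬B} at x₀
2. Hence ((E ⊔ B) ⊓ A) ⊑ (¬C ⊔ B): entailed.

Yes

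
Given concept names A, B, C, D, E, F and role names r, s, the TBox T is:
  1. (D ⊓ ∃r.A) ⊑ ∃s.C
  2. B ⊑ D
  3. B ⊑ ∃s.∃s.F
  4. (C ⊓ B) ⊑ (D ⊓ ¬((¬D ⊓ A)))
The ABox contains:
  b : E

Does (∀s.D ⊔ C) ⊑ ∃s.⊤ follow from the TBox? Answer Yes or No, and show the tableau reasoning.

No

1. (∀s.D ⊔ C) ⊑ ∃s.⊤  ⇔  ((∀s.D ⊔ C) ⊓ ∀s.⊥) unsat w.r.t. T
   open: L(x₀) ⊇ {¬B, ¬D, ∀s.D, ∀s.⊥}
2. Hence (∀s.D ⊔ C) ⊑ ∃s.⊤: not entailed.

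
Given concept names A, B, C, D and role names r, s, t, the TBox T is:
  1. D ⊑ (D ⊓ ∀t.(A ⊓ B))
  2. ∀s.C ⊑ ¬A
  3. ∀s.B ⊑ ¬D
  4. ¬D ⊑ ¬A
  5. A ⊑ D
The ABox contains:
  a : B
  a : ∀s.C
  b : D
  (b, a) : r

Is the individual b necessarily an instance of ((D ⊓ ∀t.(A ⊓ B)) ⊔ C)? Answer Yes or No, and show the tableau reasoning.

1. b : ((D ⊓ ∀t.(A ⊓ B)) ⊔ C)?  L(b) = {D} ∪ {((¬D ⊔ ∃t.(¬A ⊔ ¬B)) ⊓ ¬C)}
   clash {D, ¬D} at b — b ∈ ((D ⊓ ∀t.(A ⊓ B)) ⊔ C)
2. Hence b : ((D ⊓ ∀t.(A ⊓ B)) ⊔ C): entailed.

Yes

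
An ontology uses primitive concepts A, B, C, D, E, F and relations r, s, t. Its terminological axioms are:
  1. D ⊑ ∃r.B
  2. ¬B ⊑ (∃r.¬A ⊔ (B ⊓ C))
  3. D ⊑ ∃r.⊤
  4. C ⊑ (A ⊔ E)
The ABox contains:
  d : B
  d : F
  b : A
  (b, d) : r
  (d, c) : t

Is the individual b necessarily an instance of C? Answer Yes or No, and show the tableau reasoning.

No

1. b : C?  L(b) = {A} ∪ {¬C}
   open: L(b) ⊇ {A, B, ¬C, ¬D} — b ∉ C possible
2. Hence b : C: not entailed.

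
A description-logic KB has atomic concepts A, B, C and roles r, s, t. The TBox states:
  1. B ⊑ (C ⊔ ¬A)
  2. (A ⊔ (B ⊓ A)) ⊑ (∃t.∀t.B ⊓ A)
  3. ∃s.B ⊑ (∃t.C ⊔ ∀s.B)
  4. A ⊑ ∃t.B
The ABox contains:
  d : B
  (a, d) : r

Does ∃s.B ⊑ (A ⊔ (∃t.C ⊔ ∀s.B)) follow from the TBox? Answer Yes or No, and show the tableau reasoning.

1. ∃s.B ⊑ (A ⊔ (∃t.C ⊔ ∀s.B))  ⇔  (∃s.B ⊓ (¬A ⊓ (∀t.¬C ⊓ ∃s.¬B))) unsat w.r.t. T
   all branches close; clash {A, ¬A} at x₀
2. Hence ∃s.B ⊑ (A ⊔ (∃t.C ⊔ ∀s.B)): entailed.

Yes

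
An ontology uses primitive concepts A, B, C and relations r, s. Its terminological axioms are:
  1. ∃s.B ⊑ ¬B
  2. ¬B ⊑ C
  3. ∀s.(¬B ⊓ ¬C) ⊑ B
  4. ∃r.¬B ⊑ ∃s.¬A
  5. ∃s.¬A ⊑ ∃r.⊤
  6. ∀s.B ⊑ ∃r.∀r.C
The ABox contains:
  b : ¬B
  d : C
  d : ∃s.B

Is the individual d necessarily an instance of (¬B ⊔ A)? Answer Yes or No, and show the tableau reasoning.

Yes

1. d : (¬B ⊔ A)?  L(d) = {C, ∃s.B} ∪ {(B ⊓ ¬A)}
   clash {B, ¬B} at d — d ∈ (¬B ⊔ A)
2. Hence d : (¬B ⊔ A): entailed.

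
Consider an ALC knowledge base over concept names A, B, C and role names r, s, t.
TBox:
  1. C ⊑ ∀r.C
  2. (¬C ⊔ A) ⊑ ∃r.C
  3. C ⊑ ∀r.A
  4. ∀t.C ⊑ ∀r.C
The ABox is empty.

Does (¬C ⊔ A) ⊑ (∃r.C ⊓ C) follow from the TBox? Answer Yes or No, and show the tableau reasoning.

No

1. (¬C ⊔ A) ⊑ (∃r.C ⊓ C)  ⇔  ((¬C ⊔ A) ⊓ (∀r.¬C ⊔ ¬C)) unsat w.r.t. T
   apply at x₀: (¬C ⊔ A)⊑∃r.C
   open: L(x₀) ⊇ {¬C, ∃r.C, ∃t.¬C} (+ ∃-successors)
2. Hence (¬C ⊔ A) ⊑ (∃r.C ⊓ C): not entailed.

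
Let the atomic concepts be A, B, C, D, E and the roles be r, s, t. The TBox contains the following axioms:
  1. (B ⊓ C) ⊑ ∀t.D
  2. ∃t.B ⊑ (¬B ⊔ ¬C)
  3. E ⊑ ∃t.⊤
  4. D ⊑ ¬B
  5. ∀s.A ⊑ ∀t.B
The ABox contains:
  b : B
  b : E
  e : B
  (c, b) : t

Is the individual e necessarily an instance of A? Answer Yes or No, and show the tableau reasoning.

No

1. e : A?  L(e) = {B} ∪ {¬A}
   open: L(e) ⊇ {B, ¬A, ¬C, ¬D, ¬E, …} (+ ∃-successors) — e ∉ A possible
2. Hence e : A: not entailed.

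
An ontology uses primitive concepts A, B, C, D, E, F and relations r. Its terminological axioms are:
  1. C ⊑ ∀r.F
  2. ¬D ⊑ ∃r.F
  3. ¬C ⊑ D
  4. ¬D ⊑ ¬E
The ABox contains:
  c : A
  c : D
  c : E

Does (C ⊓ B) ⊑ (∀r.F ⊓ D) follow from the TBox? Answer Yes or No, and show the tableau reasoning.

1. (C ⊓ B) ⊑ (∀r.F ⊓ D)  ⇔  ((C ⊓ B) ⊓ (∃r.¬F ⊔ ¬D)) unsat w.r.t. T
   apply at x₀: C⊑∀r.F
   open: L(x₀) ⊇ {B, C, ¬D, ¬E, ∀r.F, …} (+ ∃-successors)
2. Hence (C ⊓ B) ⊑ (∀r.F ⊓ D): not entailed.

No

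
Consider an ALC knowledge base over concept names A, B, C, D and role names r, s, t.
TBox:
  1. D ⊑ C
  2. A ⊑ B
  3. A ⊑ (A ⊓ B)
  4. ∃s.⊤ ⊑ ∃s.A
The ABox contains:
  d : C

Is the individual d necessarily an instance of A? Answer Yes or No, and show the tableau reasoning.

No

1. d : A?  L(d) = {C} ∪ {¬A}
   open: L(d) ⊇ {C, ¬A, ∀s.⊥} — d ∉ A possible
2. Hence d : A: not entailed.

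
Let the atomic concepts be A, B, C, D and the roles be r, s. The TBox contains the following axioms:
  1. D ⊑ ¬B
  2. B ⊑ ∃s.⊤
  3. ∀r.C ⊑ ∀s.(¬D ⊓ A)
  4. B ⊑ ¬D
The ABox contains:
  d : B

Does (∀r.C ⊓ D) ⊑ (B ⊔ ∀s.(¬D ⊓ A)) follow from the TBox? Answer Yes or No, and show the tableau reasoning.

Yes

1. (∀r.C ⊓ D) ⊑ (B ⊔ ∀s.(¬D ⊓ A))  ⇔  ((∀r.C ⊓ D) ⊓ (¬B ⊓ ∃s.(D ⊔ ¬A))) unsat w.r.t. T
   all branches close; clash {A, ¬A} at an ∃-successor
2. Hence (∀r.C ⊓ D) ⊑ (B ⊔ ∀s.(¬D ⊓ A)): entailed.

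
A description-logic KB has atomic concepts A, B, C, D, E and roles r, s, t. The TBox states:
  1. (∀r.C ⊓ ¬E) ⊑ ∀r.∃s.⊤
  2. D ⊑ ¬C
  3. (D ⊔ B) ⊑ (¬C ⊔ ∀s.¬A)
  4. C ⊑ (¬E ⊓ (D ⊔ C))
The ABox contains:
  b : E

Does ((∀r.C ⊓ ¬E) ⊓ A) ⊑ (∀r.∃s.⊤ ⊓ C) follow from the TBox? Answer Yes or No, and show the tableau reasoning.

1. ((∀r.C ⊓ ¬E) ⊓ A) ⊑ (∀r.∃s.⊤ ⊓ C)  ⇔  (((∀r.C ⊓ ¬E) ⊓ A) ⊓ (∃r.∀s.⊥ ⊔ ¬C)) unsat w.r.t. T
   apply at x₀: (∀r.C ⊓ ¬E)⊑∀r.∃s.⊤
   open: L(x₀) ⊇ {A, ¬B, ¬C, ¬D, ¬E, …}
2. Hence ((∀r.C ⊓ ¬E) ⊓ A) ⊑ (∀r.∃s.⊤ ⊓ C): not entailed.

No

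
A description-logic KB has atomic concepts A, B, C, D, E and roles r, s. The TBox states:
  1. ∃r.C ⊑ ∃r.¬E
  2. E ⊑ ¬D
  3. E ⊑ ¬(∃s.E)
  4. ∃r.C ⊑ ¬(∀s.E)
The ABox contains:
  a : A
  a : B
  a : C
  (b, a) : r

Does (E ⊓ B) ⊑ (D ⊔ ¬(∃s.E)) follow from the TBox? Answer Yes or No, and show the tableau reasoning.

1. (E ⊓ B) ⊑ (D ⊔ ¬(∃s.E))  ⇔  ((E ⊓ B) ⊓ (¬D ⊓ ∃s.E)) unsat w.r.t. T
   all branches close; clash {E, ¬E} at an ∃-successor
2. Hence (E ⊓ B) ⊑ (D ⊔ ¬(∃s.E)): entailed.

Yes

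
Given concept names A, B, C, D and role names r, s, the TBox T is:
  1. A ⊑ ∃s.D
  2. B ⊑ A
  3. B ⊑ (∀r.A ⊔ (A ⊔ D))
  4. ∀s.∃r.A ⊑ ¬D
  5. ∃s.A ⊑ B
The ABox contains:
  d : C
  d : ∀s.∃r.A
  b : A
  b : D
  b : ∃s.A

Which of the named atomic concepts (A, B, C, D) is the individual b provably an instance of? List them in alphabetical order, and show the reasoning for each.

{A, B, D}

1. b : A?  L(b) = {A, D, ∃s.A} ∪ {¬A}
   clash {A, ¬A} at b — b ∈ A
2. b : B?  L(b) = {A, D, ∃s.A} ∪ {¬B}
   clash {B, ¬B} at b — b ∈ B
3. b : C?  L(b) = {A, D, ∃s.A} ∪ {¬C}
   apply at b: A⊑∃s.D; ∃s.A⊑B
   open: L(b) ⊇ {A, B, D, ¬C, ∀r.A, …} (+ ∃-successors) — b ∉ C possible
4. b : D?  L(b) = {A, D, ∃s.A} ∪ {¬D}
   clash {D, ¬D} at b — b ∈ D
5. Entailed for b: {A, B, D}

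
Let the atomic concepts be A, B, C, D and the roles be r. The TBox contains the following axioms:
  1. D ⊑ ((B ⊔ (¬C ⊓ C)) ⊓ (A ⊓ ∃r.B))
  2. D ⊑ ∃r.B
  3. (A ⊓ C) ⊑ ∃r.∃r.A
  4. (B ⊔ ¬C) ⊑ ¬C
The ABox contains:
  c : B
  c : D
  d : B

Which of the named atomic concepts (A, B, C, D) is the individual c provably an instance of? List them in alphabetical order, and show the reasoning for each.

{A, B, D}

1. c : A?  L(c) = {B, D} ∪ {¬A}
   clash {A, ¬A} at c — c ∈ A
2. c : B?  L(c) = {B, D} ∪ {¬B}
   clash {B, ¬B} at c — c ∈ B
3. c : C?  L(c) = {B, D} ∪ {¬C}
   apply at c: D⊑((B ⊔ (¬C ⊓ C)) ⊓ (A ⊓ ∃r.B)); D⊑∃r.B
   open: L(c) ⊇ {A, B, D, ¬C, ∃r.B} (+ ∃-successors) — c ∉ C possible
4. c : D?  L(c) = {B, D} ∪ {¬D}
   clash {D, ¬D} at c — c ∈ D
5. Entailed for c: {A, B, D}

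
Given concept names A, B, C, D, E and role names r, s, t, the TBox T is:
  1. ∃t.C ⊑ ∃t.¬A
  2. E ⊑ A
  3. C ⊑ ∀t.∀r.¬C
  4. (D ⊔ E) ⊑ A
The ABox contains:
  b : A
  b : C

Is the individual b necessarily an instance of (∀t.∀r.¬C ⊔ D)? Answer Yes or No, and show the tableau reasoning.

Yes

1. b : (∀t.∀r.¬C ⊔ D)?  L(b) = {A, C} ∪ {(∃t.∃r.C ⊓ ¬D)}
   clash {C, ¬C} at an ∃-successor — b ∈ (∀t.∀r.¬C ⊔ D)
2. Hence b : (∀t.∀r.¬C ⊔ D): entailed.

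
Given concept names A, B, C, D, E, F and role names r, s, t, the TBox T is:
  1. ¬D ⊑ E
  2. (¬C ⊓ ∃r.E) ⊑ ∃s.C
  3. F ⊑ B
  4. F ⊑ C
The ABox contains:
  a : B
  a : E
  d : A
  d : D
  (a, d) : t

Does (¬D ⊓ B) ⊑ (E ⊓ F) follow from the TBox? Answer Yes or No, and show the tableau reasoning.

1. (¬D ⊓ B) ⊑ (E ⊓ F)  ⇔  ((¬D ⊓ B) ⊓ (¬E ⊔ ¬F)) unsat w.r.t. T
   apply at x₀: ¬D⊑E
   open: L(x₀) ⊇ {B, C, E, ¬D, ¬F}
2. Hence (¬D ⊓ B) ⊑ (E ⊓ F): not entailed.

No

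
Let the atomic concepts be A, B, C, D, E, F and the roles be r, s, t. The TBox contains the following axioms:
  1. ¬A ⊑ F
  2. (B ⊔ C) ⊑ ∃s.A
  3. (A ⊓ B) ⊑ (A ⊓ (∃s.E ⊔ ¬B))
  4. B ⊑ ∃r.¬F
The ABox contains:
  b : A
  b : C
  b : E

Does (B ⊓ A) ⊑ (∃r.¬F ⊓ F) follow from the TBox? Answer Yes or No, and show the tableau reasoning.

No

1. (B ⊓ A) ⊑ (∃r.¬F ⊓ F)  ⇔  ((B ⊓ A) ⊓ (∀r.F ⊔ ¬F)) unsat w.r.t. T
   apply at x₀: B⊑∃r.¬F
   open: L(x₀) ⊇ {A, B, ¬F, ∃r.¬F, ∃s.A, …} (+ ∃-successors)
2. Hence (B ⊓ A) ⊑ (∃r.¬F ⊓ F): not entailed.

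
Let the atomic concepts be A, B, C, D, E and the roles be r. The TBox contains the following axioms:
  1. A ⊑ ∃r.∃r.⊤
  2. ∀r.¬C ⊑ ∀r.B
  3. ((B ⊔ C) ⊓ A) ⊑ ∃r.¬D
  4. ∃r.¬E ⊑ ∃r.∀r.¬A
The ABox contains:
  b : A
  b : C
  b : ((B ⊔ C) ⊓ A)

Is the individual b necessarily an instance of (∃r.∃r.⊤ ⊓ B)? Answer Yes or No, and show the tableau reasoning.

No

1. b : (∃r.∃r.⊤ ⊓ B)?  L(b) = {A, C, ((B ⊔ C) ⊓ A)} ∪ {(∀r.∀r.⊥ ⊔ ¬B)}
   apply at b: A⊑∃r.∃r.⊤; ((B ⊔ C) ⊓ A)⊑∃r.¬D
   open: L(b) ⊇ {A, C, ¬B, ∀r.E, ∃r.C, …} (+ ∃-successors) — b ∉ (∃r.∃r.⊤ ⊓ B) possible
2. Hence b : (∃r.∃r.⊤ ⊓ B): not entailed.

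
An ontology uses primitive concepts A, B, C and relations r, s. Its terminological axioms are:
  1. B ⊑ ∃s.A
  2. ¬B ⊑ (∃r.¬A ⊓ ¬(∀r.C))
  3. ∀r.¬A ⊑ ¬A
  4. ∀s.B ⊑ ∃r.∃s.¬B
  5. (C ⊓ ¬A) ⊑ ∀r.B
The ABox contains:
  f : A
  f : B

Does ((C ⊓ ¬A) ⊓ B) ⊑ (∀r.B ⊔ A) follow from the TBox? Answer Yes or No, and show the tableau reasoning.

1. ((C ⊓ ¬A) ⊓ B) ⊑ (∀r.B ⊔ A)  ⇔  (((C ⊓ ¬A) ⊓ B) ⊓ (∃r.¬B ⊓ ¬A)) unsat w.r.t. T
   all branches close; clash {B, ¬B} at an ∃-successor
2. Hence ((C ⊓ ¬A) ⊓ B) ⊑ (∀r.B ⊔ A): entailed.

Yes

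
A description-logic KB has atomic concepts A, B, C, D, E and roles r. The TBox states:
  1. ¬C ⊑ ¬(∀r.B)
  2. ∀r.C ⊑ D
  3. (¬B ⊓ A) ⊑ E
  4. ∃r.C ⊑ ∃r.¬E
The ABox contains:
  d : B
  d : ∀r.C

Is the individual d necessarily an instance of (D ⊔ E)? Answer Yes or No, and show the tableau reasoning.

Yes

1. d : (D ⊔ E)?  L(d) = {B, ∀r.C} ∪ {(¬D ⊓ ¬E)}
   clash {E, ¬E} at d — d ∈ (D ⊔ E)
2. Hence d : (D ⊔ E): entailed.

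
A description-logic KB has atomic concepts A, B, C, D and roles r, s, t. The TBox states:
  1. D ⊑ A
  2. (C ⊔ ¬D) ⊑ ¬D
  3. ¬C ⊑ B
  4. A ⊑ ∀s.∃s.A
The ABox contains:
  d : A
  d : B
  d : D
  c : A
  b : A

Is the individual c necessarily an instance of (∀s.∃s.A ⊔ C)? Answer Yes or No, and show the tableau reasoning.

Yes

1. c : (∀s.∃s.A ⊔ C)?  L(c) = {A} ∪ {(∃s.∀s.¬A ⊓ ¬C)}
   clash {A, ¬A} at an ∃-successor — c ∈ (∀s.∃s.A ⊔ C)
2. Hence c : (∀s.∃s.A ⊔ C): entailed.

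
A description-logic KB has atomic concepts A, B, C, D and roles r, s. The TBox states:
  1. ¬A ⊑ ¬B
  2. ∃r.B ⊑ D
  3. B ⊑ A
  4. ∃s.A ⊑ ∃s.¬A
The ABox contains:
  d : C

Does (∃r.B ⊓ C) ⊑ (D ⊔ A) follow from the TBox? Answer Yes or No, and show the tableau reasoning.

Yes

1. (∃r.B ⊓ C) ⊑ (D ⊔ A)  ⇔  ((∃r.B ⊓ C) ⊓ (¬D ⊓ ¬A)) unsat w.r.t. T
   all branches close; clash {D, ¬D} at x₀
2. Hence (∃r.B ⊓ C) ⊑ (D ⊔ A): entailed.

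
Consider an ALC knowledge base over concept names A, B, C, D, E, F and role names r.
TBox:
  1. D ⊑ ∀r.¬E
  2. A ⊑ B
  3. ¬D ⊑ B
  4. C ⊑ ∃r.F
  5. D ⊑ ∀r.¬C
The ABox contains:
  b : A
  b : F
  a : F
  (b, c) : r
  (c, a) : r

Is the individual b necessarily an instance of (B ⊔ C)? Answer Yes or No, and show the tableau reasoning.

Yes

1. b : (B ⊔ C)?  L(b) = {A, F} ∪ {(¬B ⊓ ¬C)}
   clash {B, ¬B} at b — b ∈ (B ⊔ C)
2. Hence b : (B ⊔ C): entailed.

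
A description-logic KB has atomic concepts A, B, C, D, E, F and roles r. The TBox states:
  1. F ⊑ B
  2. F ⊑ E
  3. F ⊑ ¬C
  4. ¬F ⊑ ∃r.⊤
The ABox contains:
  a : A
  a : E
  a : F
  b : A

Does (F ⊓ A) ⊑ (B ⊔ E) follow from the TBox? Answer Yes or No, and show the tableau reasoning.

1. (F ⊓ A) ⊑ (B ⊔ E)  ⇔  ((F ⊓ A) ⊓ (¬B ⊓ ¬E)) unsat w.r.t. T
   all branches close; clash {B, ¬B} at x₀
2. Hence (F ⊓ A) ⊑ (B ⊔ E): entailed.

Yes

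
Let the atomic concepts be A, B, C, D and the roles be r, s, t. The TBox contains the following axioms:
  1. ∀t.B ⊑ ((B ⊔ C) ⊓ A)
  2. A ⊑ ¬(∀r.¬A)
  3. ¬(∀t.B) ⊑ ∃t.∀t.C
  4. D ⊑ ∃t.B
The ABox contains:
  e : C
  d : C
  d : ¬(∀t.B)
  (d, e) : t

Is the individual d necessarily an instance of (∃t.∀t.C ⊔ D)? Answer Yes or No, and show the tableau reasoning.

1. d : (∃t.∀t.C ⊔ D)?  L(d) = {C, ¬(∀t.B)} ∪ {(∀t.∃t.¬C ⊓ ¬D)}
   clash {C, ¬C} at an ∃-successor — d ∈ (∃t.∀t.C ⊔ D)
2. Hence d : (∃t.∀t.C ⊔ D): entailed.

Yes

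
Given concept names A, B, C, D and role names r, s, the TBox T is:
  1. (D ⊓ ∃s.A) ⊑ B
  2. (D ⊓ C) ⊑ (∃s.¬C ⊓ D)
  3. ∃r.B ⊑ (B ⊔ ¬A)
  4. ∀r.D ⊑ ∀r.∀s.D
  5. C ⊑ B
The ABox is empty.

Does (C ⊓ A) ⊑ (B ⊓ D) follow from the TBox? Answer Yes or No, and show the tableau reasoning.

1. (C ⊓ A) ⊑ (B ⊓ D)  ⇔  ((C ⊓ A) ⊓ (¬B ⊔ ¬D)) unsat w.r.t. T
   apply at x₀: C⊑B
   open: L(x₀) ⊇ {A, B, C, ¬D, ∀r.¬B, …} (+ ∃-successors)
2. Hence (C ⊓ A) ⊑ (B ⊓ D): not entailed.

No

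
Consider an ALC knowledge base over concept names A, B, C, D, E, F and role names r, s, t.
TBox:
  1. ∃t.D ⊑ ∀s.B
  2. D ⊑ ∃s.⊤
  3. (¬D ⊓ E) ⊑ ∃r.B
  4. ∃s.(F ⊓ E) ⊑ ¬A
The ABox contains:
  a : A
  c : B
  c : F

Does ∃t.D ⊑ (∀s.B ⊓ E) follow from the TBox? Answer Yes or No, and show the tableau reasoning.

1. ∃t.D ⊑ (∀s.B ⊓ E)  ⇔  (∃t.D ⊓ (∃s.¬B ⊔ ¬E)) unsat w.r.t. T
   apply at x₀: ∃t.D⊑∀s.B
   open: L(x₀) ⊇ {¬D, ¬E, ∀s.(¬F ⊔ ¬E), ∀s.B, ∃t.D} (+ ∃-successors)
2. Hence ∃t.D ⊑ (∀s.B ⊓ E): not entailed.

No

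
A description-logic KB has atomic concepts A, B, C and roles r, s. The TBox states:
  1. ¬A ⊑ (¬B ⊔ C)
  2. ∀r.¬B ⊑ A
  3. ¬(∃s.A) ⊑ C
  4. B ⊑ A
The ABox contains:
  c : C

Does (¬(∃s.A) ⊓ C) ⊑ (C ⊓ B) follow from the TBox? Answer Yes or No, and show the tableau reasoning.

1. (¬(∃s.A) ⊓ C) ⊑ (C ⊓ B)  ⇔  ((∀s.¬A ⊓ C) ⊓ (¬C ⊔ ¬B)) unsat w.r.t. T
   open: L(x₀) ⊇ {A, C, ¬B, ∀s.¬A, ∃r.B} (+ ∃-successors)
2. Hence (¬(∃s.A) ⊓ C) ⊑ (C ⊓ B): not entailed.

No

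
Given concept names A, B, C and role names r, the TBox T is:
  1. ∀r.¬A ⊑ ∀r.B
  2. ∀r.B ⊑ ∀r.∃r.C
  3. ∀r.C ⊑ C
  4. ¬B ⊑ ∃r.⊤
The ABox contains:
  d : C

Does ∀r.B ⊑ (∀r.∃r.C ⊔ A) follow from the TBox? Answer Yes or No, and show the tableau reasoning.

Yes

1. ∀r.B ⊑ (∀r.∃r.C ⊔ A)  ⇔  (∀r.B ⊓ (∃r.∀r.¬C ⊓ ¬A)) unsat w.r.t. T
   all branches close; clash {C, ¬C} at an ∃-successor
2. Hence ∀r.B ⊑ (∀r.∃r.C ⊔ A): entailed.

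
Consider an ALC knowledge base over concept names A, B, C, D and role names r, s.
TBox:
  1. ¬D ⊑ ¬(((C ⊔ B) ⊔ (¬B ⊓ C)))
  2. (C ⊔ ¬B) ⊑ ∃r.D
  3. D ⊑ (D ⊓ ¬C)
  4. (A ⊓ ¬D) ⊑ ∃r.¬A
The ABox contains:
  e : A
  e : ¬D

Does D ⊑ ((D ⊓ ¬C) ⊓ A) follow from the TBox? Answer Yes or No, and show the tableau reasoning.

1. D ⊑ ((D ⊓ ¬C) ⊓ A)  ⇔  (D ⊓ ((¬D ⊔ C) ⊔ ¬A)) unsat w.r.t. T
   apply at x₀: D⊑(D ⊓ ¬C)
   open: L(x₀) ⊇ {B, D, ¬A, ¬C}
2. Hence D ⊑ ((D ⊓ ¬C) ⊓ A): not entailed.

No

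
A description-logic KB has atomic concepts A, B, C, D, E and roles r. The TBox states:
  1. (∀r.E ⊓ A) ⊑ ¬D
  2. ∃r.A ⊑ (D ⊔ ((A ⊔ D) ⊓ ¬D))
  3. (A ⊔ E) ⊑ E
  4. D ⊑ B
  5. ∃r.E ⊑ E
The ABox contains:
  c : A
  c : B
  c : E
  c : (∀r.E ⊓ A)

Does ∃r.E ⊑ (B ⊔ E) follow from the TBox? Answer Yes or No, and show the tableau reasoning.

Yes

1. ∃r.E ⊑ (B ⊔ E)  ⇔  (∃r.E ⊓ (¬B ⊓ ¬E)) unsat w.r.t. T
   all branches close; clash {B, ¬B} at x₀
2. Hence ∃r.E ⊑ (B ⊔ E): entailed.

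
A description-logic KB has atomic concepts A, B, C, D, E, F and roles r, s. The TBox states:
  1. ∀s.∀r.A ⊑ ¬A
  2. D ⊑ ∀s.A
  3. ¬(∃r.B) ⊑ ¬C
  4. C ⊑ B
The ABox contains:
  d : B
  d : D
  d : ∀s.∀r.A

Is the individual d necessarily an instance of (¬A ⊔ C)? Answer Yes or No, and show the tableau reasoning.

1. d : (¬A ⊔ C)?  L(d) = {B, D, ∀s.∀r.A} ∪ {(A ⊓ ¬C)}
   clash {A, ¬A} at d — d ∈ (¬A ⊔ C)
2. Hence d : (¬A ⊔ C): entailed.

Yes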